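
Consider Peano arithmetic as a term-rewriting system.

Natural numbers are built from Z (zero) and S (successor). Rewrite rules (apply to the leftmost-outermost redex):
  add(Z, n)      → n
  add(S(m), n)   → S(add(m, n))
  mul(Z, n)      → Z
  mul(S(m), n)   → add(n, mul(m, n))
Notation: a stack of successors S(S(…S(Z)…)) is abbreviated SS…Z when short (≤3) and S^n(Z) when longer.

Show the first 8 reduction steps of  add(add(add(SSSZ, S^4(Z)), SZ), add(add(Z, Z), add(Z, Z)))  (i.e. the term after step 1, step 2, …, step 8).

  start: add(add(add(SSSZ, S^4(Z)), SZ), add(add(Z, Z), add(Z, Z)))
  [1] add(add(S(add(SSZ, S^4(Z))), SZ), add(add(Z, Z), add(Z, Z)))
  [2] add(S(add(add(SSZ, S^4(Z)), SZ)), add(add(Z, Z), add(Z, Z)))
  [3] S(add(add(add(SSZ, S^4(Z)), SZ), add(add(Z, Z), add(Z, Z))))
  [4] S(add(add(S(add(SZ, S^4(Z))), SZ), add(add(Z, Z), add(Z, Z))))
  [5] S(add(S(add(add(SZ, S^4(Z)), SZ)), add(add(Z, Z), add(Z, Z))))
  [6] S(S(add(add(add(SZ, S^4(Z)), SZ), add(add(Z, Z), add(Z, Z)))))
  [7] S(S(add(add(S(add(Z, S^4(Z))), SZ), add(add(Z, Z), add(Z, Z)))))
  [8] S(S(add(S(add(add(Z, S^4(Z)), SZ)), add(add(Z, Z), add(Z, Z)))))

Answer: after 8 steps: S(S(add(S(add(add(Z, S^4(Z)), SZ)), add(add(Z, Z), add(Z, Z)))))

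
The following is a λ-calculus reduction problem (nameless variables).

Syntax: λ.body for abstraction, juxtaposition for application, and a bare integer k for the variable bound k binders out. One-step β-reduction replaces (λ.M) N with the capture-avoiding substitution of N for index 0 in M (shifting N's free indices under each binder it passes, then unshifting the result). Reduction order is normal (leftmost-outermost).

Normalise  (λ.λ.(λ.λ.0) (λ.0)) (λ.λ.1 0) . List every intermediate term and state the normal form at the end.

  start: (λ.λ.(λ.λ.0) (λ.0)) (λ.λ.1 0)
  →1  λ.(λ.λ.0) (λ.0)
  →2  λ.λ.0

Answer: normal form = λ.λ.0  (in 2 steps)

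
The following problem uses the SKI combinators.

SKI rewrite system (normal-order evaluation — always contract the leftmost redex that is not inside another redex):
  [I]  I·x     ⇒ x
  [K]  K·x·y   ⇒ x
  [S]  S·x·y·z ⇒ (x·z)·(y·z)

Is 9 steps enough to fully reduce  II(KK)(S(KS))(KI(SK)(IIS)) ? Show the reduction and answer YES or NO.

Answer: YES — reaches normal form KS in 7 ≤ 9 steps

Derivation:
  start: II(KK)(S(KS))(KI(SK)(IIS))
  step 1: I(KK)(S(KS))(KI(SK)(IIS))
  step 2: KK(S(KS))(KI(SK)(IIS))
  step 3: K(KI(SK)(IIS))
  step 4: K(I(IIS))
  step 5: K(IIS)
  step 6: K(IS)
  step 7: KS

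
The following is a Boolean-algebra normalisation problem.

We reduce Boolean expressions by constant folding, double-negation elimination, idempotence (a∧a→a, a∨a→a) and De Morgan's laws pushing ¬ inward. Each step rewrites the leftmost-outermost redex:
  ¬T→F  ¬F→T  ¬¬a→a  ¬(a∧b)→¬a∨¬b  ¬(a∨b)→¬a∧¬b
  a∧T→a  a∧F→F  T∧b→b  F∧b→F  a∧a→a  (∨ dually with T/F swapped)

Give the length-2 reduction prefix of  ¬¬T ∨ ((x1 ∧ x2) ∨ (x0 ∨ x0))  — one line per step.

  start: ¬¬T ∨ ((x1 ∧ x2) ∨ (x0 ∨ x0))
  step 1: T ∨ ((x1 ∧ x2) ∨ (x0 ∨ x0))
  step 2: T

Answer: after 2 steps: T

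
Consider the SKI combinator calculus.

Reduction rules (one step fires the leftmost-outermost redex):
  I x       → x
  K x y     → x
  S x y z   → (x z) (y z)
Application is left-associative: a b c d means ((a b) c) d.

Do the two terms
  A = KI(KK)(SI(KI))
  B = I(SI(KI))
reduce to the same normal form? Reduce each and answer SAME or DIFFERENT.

Answer: SAME — A ⇓ SI(KI), B ⇓ SI(KI)

Reduction:
Term A:
  start: KI(KK)(SI(KI))
  [1] I(SI(KI))
  [2] SI(KI)

Term B:
  start: I(SI(KI))
  [1] SI(KI)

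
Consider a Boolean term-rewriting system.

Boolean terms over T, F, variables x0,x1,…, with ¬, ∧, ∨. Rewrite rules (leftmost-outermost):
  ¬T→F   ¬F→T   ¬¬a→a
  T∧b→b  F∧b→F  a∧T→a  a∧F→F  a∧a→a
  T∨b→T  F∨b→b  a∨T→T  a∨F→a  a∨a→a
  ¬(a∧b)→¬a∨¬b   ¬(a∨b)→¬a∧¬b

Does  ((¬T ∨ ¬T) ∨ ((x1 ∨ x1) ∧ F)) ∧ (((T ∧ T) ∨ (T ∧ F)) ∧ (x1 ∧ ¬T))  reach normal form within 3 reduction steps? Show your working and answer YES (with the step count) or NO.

  start: ((¬T ∨ ¬T) ∨ ((x1 ∨ x1) ∧ F)) ∧ (((T ∧ T) ∨ (T ∧ F)) ∧ (x1 ∧ ¬T))
  [1] (¬T ∨ ((x1 ∨ x1) ∧ F)) ∧ (((T ∧ T) ∨ (T ∧ F)) ∧ (x1 ∧ ¬T))
  [2] (F ∨ ((x1 ∨ x1) ∧ F)) ∧ (((T ∧ T) ∨ (T ∧ F)) ∧ (x1 ∧ ¬T))
  [3] ((x1 ∨ x1) ∧ F) ∧ (((T ∧ T) ∨ (T ∧ F)) ∧ (x1 ∧ ¬T))

Answer: NO — after 3 steps the term is ((x1 ∨ x1) ∧ F) ∧ (((T ∧ T) ∨ (T ∧ F)) ∧ (x1 ∧ ¬T)), not yet normal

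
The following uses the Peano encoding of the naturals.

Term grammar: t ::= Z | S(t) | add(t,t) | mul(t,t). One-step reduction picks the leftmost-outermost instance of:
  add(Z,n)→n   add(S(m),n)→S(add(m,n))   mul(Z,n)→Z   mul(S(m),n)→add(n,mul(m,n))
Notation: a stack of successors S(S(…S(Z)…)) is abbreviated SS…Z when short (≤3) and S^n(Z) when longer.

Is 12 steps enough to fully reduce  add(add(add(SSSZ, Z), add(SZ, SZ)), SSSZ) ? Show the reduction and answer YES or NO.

  start: add(add(add(SSSZ, Z), add(SZ, SZ)), SSSZ)
  →1  add(add(S(add(SSZ, Z)), add(SZ, SZ)), SSSZ)
  →2  add(S(add(add(SSZ, Z), add(SZ, SZ))), SSSZ)
  →3  S(add(add(add(SSZ, Z), add(SZ, SZ)), SSSZ))
  →4  S(add(add(S(add(SZ, Z)), add(SZ, SZ)), SSSZ))
  →5  S(add(S(add(add(SZ, Z), add(SZ, SZ))), SSSZ))
  →6  S(S(add(add(add(SZ, Z), add(SZ, SZ)), SSSZ)))
  →7  S(S(add(add(S(add(Z, Z)), add(SZ, SZ)), SSSZ)))
  →8  S(S(add(S(add(add(Z, Z), add(SZ, SZ))), SSSZ)))
  →9  S(S(S(add(add(add(Z, Z), add(SZ, SZ)), SSSZ))))
  →10  S(S(S(add(add(Z, add(SZ, SZ)), SSSZ))))
  →11  S(S(S(add(add(SZ, SZ), SSSZ))))
  →12  S(S(S(add(S(add(Z, SZ)), SSSZ))))

Answer: NO — after 12 steps the term is S(S(S(add(S(add(Z, SZ)), SSSZ)))), not yet normal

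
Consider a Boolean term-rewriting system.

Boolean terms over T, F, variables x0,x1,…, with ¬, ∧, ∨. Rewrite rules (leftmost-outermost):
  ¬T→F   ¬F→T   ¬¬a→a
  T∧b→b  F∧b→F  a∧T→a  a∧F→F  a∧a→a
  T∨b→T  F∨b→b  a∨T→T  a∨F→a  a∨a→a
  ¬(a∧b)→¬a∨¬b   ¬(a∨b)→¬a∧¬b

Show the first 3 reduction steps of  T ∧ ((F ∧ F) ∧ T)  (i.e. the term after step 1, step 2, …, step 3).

Answer: after 3 steps: F

Working:
  start: T ∧ ((F ∧ F) ∧ T)
  →1  (F ∧ F) ∧ T
  →2  F ∧ F
  →3  F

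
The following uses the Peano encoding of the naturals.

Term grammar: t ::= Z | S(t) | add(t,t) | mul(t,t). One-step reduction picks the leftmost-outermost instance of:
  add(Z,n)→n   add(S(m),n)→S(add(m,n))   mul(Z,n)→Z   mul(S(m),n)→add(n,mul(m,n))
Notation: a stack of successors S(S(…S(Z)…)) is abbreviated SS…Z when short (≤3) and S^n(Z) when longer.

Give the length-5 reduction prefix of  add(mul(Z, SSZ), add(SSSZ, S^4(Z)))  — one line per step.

  start: add(mul(Z, SSZ), add(SSSZ, S^4(Z)))
  →1  add(Z, add(SSSZ, S^4(Z)))
  →2  add(SSSZ, S^4(Z))
  →3  S(add(SSZ, S^4(Z)))
  →4  S(S(add(SZ, S^4(Z))))
  →5  S(S(S(add(Z, S^4(Z)))))

Answer: after 5 steps: S(S(S(add(Z, S^4(Z)))))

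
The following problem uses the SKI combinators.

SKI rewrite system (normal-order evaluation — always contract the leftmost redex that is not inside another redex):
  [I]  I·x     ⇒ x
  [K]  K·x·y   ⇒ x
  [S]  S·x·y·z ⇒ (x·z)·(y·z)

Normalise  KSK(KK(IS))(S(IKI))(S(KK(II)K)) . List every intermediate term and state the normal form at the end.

  start: KSK(KK(IS))(S(IKI))(S(KK(II)K))
  step 1: S(KK(IS))(S(IKI))(S(KK(II)K))
  step 2: KK(IS)(S(KK(II)K))(S(IKI)(S(KK(II)K)))
  step 3: K(S(KK(II)K))(S(IKI)(S(KK(II)K)))
  step 4: S(KK(II)K)
  step 5: S(KK)

Answer: normal form = S(KK)  (in 5 steps)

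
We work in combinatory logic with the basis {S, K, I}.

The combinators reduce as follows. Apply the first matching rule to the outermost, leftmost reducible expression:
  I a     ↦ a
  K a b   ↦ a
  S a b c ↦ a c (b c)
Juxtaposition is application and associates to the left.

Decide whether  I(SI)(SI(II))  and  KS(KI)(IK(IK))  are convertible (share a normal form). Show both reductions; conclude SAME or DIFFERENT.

Answer: DIFFERENT — A ⇓ SI(SII), B ⇓ S(KK)

Working:
Term A:
  start: I(SI)(SI(II))
  →1  SI(SI(II))
  →2  SI(SII)

Term B:
  start: KS(KI)(IK(IK))
  →1  S(IK(IK))
  →2  S(K(IK))
  →3  S(KK)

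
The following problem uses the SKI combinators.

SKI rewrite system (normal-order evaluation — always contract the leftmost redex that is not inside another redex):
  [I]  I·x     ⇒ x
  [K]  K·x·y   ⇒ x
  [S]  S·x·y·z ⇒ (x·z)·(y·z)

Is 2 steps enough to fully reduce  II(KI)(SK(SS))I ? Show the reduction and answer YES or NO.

  start: II(KI)(SK(SS))I
  step 1: I(KI)(SK(SS))I
  step 2: KI(SK(SS))I

Answer: NO — after 2 steps the term is KI(SK(SS))I, not yet normal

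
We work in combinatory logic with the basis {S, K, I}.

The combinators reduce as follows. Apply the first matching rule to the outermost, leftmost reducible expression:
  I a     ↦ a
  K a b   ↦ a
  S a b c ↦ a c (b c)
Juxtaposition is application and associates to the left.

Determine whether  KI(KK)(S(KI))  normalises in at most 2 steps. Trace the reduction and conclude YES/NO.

  start: KI(KK)(S(KI))
  →1  I(S(KI))
  →2  S(KI)

Answer: YES — reaches normal form S(KI) in 2 ≤ 2 steps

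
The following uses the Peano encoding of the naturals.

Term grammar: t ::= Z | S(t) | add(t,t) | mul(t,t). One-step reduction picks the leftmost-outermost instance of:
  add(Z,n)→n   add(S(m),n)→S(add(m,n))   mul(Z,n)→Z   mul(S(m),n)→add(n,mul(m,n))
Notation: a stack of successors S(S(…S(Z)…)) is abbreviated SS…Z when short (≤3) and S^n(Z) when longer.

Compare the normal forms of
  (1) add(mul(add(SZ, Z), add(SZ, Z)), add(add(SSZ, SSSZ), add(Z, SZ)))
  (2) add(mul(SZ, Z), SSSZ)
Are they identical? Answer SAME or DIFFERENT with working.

Answer: DIFFERENT — A ⇓ S^7(Z), B ⇓ SSSZ

Working:
Term A:
  start: add(mul(add(SZ, Z), add(SZ, Z)), add(add(SSZ, SSSZ), add(Z, SZ)))
  step 1: add(mul(S(add(Z, Z)), add(SZ, Z)), add(add(SSZ, SSSZ), add(Z, SZ)))
  step 2: add(add(add(SZ, Z), mul(add(Z, Z), add(SZ, Z))), add(add(SSZ, SSSZ), add(Z, SZ)))
  step 3: add(add(S(add(Z, Z)), mul(add(Z, Z), add(SZ, Z))), add(add(SSZ, SSSZ), add(Z, SZ)))
  step 4: add(S(add(add(Z, Z), mul(add(Z, Z), add(SZ, Z)))), add(add(SSZ, SSSZ), add(Z, SZ)))
  step 5: S(add(add(add(Z, Z), mul(add(Z, Z), add(SZ, Z))), add(add(SSZ, SSSZ), add(Z, SZ))))
  step 6: S(add(add(Z, mul(add(Z, Z), add(SZ, Z))), add(add(SSZ, SSSZ), add(Z, SZ))))
  step 7: S(add(mul(add(Z, Z), add(SZ, Z)), add(add(SSZ, SSSZ), add(Z, SZ))))
  step 8: S(add(mul(Z, add(SZ, Z)), add(add(SSZ, SSSZ), add(Z, SZ))))
  step 9: S(add(Z, add(add(SSZ, SSSZ), add(Z, SZ))))
  step 10: S(add(add(SSZ, SSSZ), add(Z, SZ)))
  step 11: S(add(S(add(SZ, SSSZ)), add(Z, SZ)))
  step 12: S(S(add(add(SZ, SSSZ), add(Z, SZ))))
  step 13: S(S(add(S(add(Z, SSSZ)), add(Z, SZ))))
  step 14: S(S(S(add(add(Z, SSSZ), add(Z, SZ)))))
  step 15: S(S(S(add(SSSZ, add(Z, SZ)))))
  step 16: S(S(S(S(add(SSZ, add(Z, SZ))))))
  step 17: S(S(S(S(S(add(SZ, add(Z, SZ)))))))
  step 18: S(S(S(S(S(S(add(Z, add(Z, SZ))))))))
  step 19: S(S(S(S(S(S(add(Z, SZ)))))))
  step 20: S^7(Z)

Term B:
  start: add(mul(SZ, Z), SSSZ)
  step 1: add(add(Z, mul(Z, Z)), SSSZ)
  step 2: add(mul(Z, Z), SSSZ)
  step 3: add(Z, SSSZ)
  step 4: SSSZ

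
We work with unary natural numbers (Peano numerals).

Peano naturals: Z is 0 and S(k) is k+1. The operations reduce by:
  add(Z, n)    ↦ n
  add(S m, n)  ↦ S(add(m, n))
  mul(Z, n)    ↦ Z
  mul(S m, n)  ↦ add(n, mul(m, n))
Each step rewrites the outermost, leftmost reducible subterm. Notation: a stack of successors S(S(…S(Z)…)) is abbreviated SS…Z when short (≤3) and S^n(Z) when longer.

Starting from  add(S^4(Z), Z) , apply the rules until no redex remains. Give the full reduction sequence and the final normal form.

Answer: normal form = S^4(Z)  (in 5 steps)

Reduction:
  start: add(S^4(Z), Z)
  →1  S(add(SSSZ, Z))
  →2  S(S(add(SSZ, Z)))
  →3  S(S(S(add(SZ, Z))))
  →4  S(S(S(S(add(Z, Z)))))
  →5  S^4(Z)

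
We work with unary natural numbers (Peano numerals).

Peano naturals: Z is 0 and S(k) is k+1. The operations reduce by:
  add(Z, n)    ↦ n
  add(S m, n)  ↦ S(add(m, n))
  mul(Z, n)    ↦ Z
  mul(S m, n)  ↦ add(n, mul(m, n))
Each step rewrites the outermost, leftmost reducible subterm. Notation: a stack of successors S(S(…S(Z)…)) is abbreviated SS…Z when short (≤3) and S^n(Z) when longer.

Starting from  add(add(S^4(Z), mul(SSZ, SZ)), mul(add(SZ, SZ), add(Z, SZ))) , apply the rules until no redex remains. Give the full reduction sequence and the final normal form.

  start: add(add(S^4(Z), mul(SSZ, SZ)), mul(add(SZ, SZ), add(Z, SZ)))
  →1  add(S(add(SSSZ, mul(SSZ, SZ))), mul(add(SZ, SZ), add(Z, SZ)))
  →2  S(add(add(SSSZ, mul(SSZ, SZ)), mul(add(SZ, SZ), add(Z, SZ))))
  →3  S(add(S(add(SSZ, mul(SSZ, SZ))), mul(add(SZ, SZ), add(Z, SZ))))
  →4  S(S(add(add(SSZ, mul(SSZ, SZ)), mul(add(SZ, SZ), add(Z, SZ)))))
  →5  S(S(add(S(add(SZ, mul(SSZ, SZ))), mul(add(SZ, SZ), add(Z, SZ)))))
  →6  S(S(S(add(add(SZ, mul(SSZ, SZ)), mul(add(SZ, SZ), add(Z, SZ))))))
  →7  S(S(S(add(S(add(Z, mul(SSZ, SZ))), mul(add(SZ, SZ), add(Z, SZ))))))
  →8  S(S(S(S(add(add(Z, mul(SSZ, SZ)), mul(add(SZ, SZ), add(Z, SZ)))))))
  →9  S(S(S(S(add(mul(SSZ, SZ), mul(add(SZ, SZ), add(Z, SZ)))))))
  →10  S(S(S(S(add(add(SZ, mul(SZ, SZ)), mul(add(SZ, SZ), add(Z, SZ)))))))
  →11  S(S(S(S(add(S(add(Z, mul(SZ, SZ))), mul(add(SZ, SZ), add(Z, SZ)))))))
  →12  S(S(S(S(S(add(add(Z, mul(SZ, SZ)), mul(add(SZ, SZ), add(Z, SZ))))))))
  →13  S(S(S(S(S(add(mul(SZ, SZ), mul(add(SZ, SZ), add(Z, SZ))))))))
  →14  S(S(S(S(S(add(add(SZ, mul(Z, SZ)), mul(add(SZ, SZ), add(Z, SZ))))))))
  →15  S(S(S(S(S(add(S(add(Z, mul(Z, SZ))), mul(add(SZ, SZ), add(Z, SZ))))))))
  →16  S(S(S(S(S(S(add(add(Z, mul(Z, SZ)), mul(add(SZ, SZ), add(Z, SZ)))))))))
  →17  S(S(S(S(S(S(add(mul(Z, SZ), mul(add(SZ, SZ), add(Z, SZ)))))))))
  →18  S(S(S(S(S(S(add(Z, mul(add(SZ, SZ), add(Z, SZ)))))))))
  →19  S(S(S(S(S(S(mul(add(SZ, SZ), add(Z, SZ))))))))
  →20  S(S(S(S(S(S(mul(S(add(Z, SZ)), add(Z, SZ))))))))
  →21  S(S(S(S(S(S(add(add(Z, SZ), mul(add(Z, SZ), add(Z, SZ)))))))))
  →22  S(S(S(S(S(S(add(SZ, mul(add(Z, SZ), add(Z, SZ)))))))))
  →23  S(S(S(S(S(S(S(add(Z, mul(add(Z, SZ), add(Z, SZ))))))))))
  →24  S(S(S(S(S(S(S(mul(add(Z, SZ), add(Z, SZ)))))))))
  →25  S(S(S(S(S(S(S(mul(SZ, add(Z, SZ)))))))))
  →26  S(S(S(S(S(S(S(add(add(Z, SZ), mul(Z, add(Z, SZ))))))))))
  →27  S(S(S(S(S(S(S(add(SZ, mul(Z, add(Z, SZ))))))))))
  →28  S(S(S(S(S(S(S(S(add(Z, mul(Z, add(Z, SZ)))))))))))
  →29  S(S(S(S(S(S(S(S(mul(Z, add(Z, SZ))))))))))
  →30  S^8(Z)

Answer: normal form = S^8(Z)  (in 30 steps)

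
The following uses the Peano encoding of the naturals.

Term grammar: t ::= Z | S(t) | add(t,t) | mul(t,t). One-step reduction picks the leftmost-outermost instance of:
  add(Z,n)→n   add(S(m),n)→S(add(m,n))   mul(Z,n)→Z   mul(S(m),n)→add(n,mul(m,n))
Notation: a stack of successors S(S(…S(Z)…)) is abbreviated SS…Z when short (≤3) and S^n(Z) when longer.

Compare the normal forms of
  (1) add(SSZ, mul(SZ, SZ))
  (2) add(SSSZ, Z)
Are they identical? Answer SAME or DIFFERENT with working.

Term A:
  start: add(SSZ, mul(SZ, SZ))
  step 1: S(add(SZ, mul(SZ, SZ)))
  step 2: S(S(add(Z, mul(SZ, SZ))))
  step 3: S(S(mul(SZ, SZ)))
  step 4: S(S(add(SZ, mul(Z, SZ))))
  step 5: S(S(S(add(Z, mul(Z, SZ)))))
  step 6: S(S(S(mul(Z, SZ))))
  step 7: SSSZ

Term B:
  start: add(SSSZ, Z)
  step 1: S(add(SSZ, Z))
  step 2: S(S(add(SZ, Z)))
  step 3: S(S(S(add(Z, Z))))
  step 4: SSSZ

Answer: SAME — A ⇓ SSSZ, B ⇓ SSSZ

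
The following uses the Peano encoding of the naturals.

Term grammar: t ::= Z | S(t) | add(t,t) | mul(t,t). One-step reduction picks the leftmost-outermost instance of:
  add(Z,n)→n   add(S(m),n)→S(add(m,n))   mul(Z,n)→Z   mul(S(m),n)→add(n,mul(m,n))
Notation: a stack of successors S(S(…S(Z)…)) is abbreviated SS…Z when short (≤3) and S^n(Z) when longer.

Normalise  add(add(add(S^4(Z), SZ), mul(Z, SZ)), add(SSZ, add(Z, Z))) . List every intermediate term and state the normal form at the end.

Answer: normal form = S^7(Z)  (in 22 steps)

Reduction:
  start: add(add(add(S^4(Z), SZ), mul(Z, SZ)), add(SSZ, add(Z, Z)))
  [1] add(add(S(add(SSSZ, SZ)), mul(Z, SZ)), add(SSZ, add(Z, Z)))
  [2] add(S(add(add(SSSZ, SZ), mul(Z, SZ))), add(SSZ, add(Z, Z)))
  [3] S(add(add(add(SSSZ, SZ), mul(Z, SZ)), add(SSZ, add(Z, Z))))
  [4] S(add(add(S(add(SSZ, SZ)), mul(Z, SZ)), add(SSZ, add(Z, Z))))
  [5] S(add(S(add(add(SSZ, SZ), mul(Z, SZ))), add(SSZ, add(Z, Z))))
  [6] S(S(add(add(add(SSZ, SZ), mul(Z, SZ)), add(SSZ, add(Z, Z)))))
  [7] S(S(add(add(S(add(SZ, SZ)), mul(Z, SZ)), add(SSZ, add(Z, Z)))))
  [8] S(S(add(S(add(add(SZ, SZ), mul(Z, SZ))), add(SSZ, add(Z, Z)))))
  [9] S(S(S(add(add(add(SZ, SZ), mul(Z, SZ)), add(SSZ, add(Z, Z))))))
  [10] S(S(S(add(add(S(add(Z, SZ)), mul(Z, SZ)), add(SSZ, add(Z, Z))))))
  [11] S(S(S(add(S(add(add(Z, SZ), mul(Z, SZ))), add(SSZ, add(Z, Z))))))
  [12] S(S(S(S(add(add(add(Z, SZ), mul(Z, SZ)), add(SSZ, add(Z, Z)))))))
  [13] S(S(S(S(add(add(SZ, mul(Z, SZ)), add(SSZ, add(Z, Z)))))))
  [14] S(S(S(S(add(S(add(Z, mul(Z, SZ))), add(SSZ, add(Z, Z)))))))
  [15] S(S(S(S(S(add(add(Z, mul(Z, SZ)), add(SSZ, add(Z, Z))))))))
  [16] S(S(S(S(S(add(mul(Z, SZ), add(SSZ, add(Z, Z))))))))
  [17] S(S(S(S(S(add(Z, add(SSZ, add(Z, Z))))))))
  [18] S(S(S(S(S(add(SSZ, add(Z, Z)))))))
  [19] S(S(S(S(S(S(add(SZ, add(Z, Z))))))))
  [20] S(S(S(S(S(S(S(add(Z, add(Z, Z)))))))))
  [21] S(S(S(S(S(S(S(add(Z, Z))))))))
  [22] S^7(Z)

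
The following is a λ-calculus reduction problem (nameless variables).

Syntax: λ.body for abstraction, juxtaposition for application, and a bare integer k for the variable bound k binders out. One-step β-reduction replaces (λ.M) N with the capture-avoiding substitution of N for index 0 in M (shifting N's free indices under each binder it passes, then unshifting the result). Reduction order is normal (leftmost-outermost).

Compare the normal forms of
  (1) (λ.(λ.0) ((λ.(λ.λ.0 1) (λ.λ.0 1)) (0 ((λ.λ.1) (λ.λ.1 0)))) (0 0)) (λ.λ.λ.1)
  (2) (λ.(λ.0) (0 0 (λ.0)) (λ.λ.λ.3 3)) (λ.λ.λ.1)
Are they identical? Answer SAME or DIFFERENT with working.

Answer: DIFFERENT — A ⇓ λ.λ.λ.0 1, B ⇓ λ.0

Working:
Term A:
  start: (λ.(λ.0) ((λ.(λ.λ.0 1) (λ.λ.0 1)) (0 ((λ.λ.1) (λ.λ.1 0)))) (0 0)) (λ.λ.λ.1)
  [1] (λ.0) ((λ.(λ.λ.0 1) (λ.λ.0 1)) ((λ.λ.λ.1) ((λ.λ.1) (λ.λ.1 0)))) ((λ.λ.λ.1) (λ.λ.λ.1))
  [2] (λ.(λ.λ.0 1) (λ.λ.0 1)) ((λ.λ.λ.1) ((λ.λ.1) (λ.λ.1 0))) ((λ.λ.λ.1) (λ.λ.λ.1))
  [3] (λ.λ.0 1) (λ.λ.0 1) ((λ.λ.λ.1) (λ.λ.λ.1))
  [4] (λ.0 (λ.λ.0 1)) ((λ.λ.λ.1) (λ.λ.λ.1))
  [5] (λ.λ.λ.1) (λ.λ.λ.1) (λ.λ.0 1)
  [6] (λ.λ.1) (λ.λ.0 1)
  [7] λ.λ.λ.0 1

Term B:
  start: (λ.(λ.0) (0 0 (λ.0)) (λ.λ.λ.3 3)) (λ.λ.λ.1)
  [1] (λ.0) ((λ.λ.λ.1) (λ.λ.λ.1) (λ.0)) (λ.λ.λ.(λ.λ.λ.1) (λ.λ.λ.1))
  [2] (λ.λ.λ.1) (λ.λ.λ.1) (λ.0) (λ.λ.λ.(λ.λ.λ.1) (λ.λ.λ.1))
  [3] (λ.λ.1) (λ.0) (λ.λ.λ.(λ.λ.λ.1) (λ.λ.λ.1))
  [4] (λ.λ.0) (λ.λ.λ.(λ.λ.λ.1) (λ.λ.λ.1))
  [5] λ.0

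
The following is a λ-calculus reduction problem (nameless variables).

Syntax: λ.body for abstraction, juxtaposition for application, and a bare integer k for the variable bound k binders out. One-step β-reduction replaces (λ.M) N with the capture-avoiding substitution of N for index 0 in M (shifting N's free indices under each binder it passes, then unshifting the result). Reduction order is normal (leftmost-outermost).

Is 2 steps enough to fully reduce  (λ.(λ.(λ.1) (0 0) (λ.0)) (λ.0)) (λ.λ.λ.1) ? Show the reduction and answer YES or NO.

  start: (λ.(λ.(λ.1) (0 0) (λ.0)) (λ.0)) (λ.λ.λ.1)
  →1  (λ.(λ.1) (0 0) (λ.0)) (λ.0)
  →2  (λ.λ.0) ((λ.0) (λ.0)) (λ.0)

Answer: NO — after 2 steps the term is (λ.λ.0) ((λ.0) (λ.0)) (λ.0), not yet normal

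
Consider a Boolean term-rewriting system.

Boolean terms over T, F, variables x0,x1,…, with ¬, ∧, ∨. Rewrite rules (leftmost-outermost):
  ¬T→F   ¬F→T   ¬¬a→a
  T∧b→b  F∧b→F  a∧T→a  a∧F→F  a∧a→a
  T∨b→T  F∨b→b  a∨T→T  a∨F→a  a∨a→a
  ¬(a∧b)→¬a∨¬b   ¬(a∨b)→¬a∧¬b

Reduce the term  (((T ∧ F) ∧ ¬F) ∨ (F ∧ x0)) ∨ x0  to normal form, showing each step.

  start: (((T ∧ F) ∧ ¬F) ∨ (F ∧ x0)) ∨ x0
  [1] ((F ∧ ¬F) ∨ (F ∧ x0)) ∨ x0
  [2] (F ∨ (F ∧ x0)) ∨ x0
  [3] (F ∧ x0) ∨ x0
  [4] F ∨ x0
  [5] x0

Answer: normal form = x0  (in 5 steps)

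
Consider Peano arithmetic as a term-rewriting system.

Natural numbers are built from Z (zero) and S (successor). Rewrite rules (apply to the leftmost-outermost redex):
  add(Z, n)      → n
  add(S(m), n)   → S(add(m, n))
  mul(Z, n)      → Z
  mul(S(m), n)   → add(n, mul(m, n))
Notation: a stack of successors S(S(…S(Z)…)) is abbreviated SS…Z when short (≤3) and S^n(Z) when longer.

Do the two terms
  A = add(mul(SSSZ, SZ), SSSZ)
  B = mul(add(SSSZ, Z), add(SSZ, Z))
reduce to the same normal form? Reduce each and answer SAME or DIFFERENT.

Term A:
  start: add(mul(SSSZ, SZ), SSSZ)
  [1] add(add(SZ, mul(SSZ, SZ)), SSSZ)
  [2] add(S(add(Z, mul(SSZ, SZ))), SSSZ)
  [3] S(add(add(Z, mul(SSZ, SZ)), SSSZ))
  [4] S(add(mul(SSZ, SZ), SSSZ))
  [5] S(add(add(SZ, mul(SZ, SZ)), SSSZ))
  [6] S(add(S(add(Z, mul(SZ, SZ))), SSSZ))
  [7] S(S(add(add(Z, mul(SZ, SZ)), SSSZ)))
  [8] S(S(add(mul(SZ, SZ), SSSZ)))
  [9] S(S(add(add(SZ, mul(Z, SZ)), SSSZ)))
  [10] S(S(add(S(add(Z, mul(Z, SZ))), SSSZ)))
  [11] S(S(S(add(add(Z, mul(Z, SZ)), SSSZ))))
  [12] S(S(S(add(mul(Z, SZ), SSSZ))))
  [13] S(S(S(add(Z, SSSZ))))
  [14] S^6(Z)

Term B:
  start: mul(add(SSSZ, Z), add(SSZ, Z))
  [1] mul(S(add(SSZ, Z)), add(SSZ, Z))
  [2] add(add(SSZ, Z), mul(add(SSZ, Z), add(SSZ, Z)))
  [3] add(S(add(SZ, Z)), mul(add(SSZ, Z), add(SSZ, Z)))
  [4] S(add(add(SZ, Z), mul(add(SSZ, Z), add(SSZ, Z))))
  [5] S(add(S(add(Z, Z)), mul(add(SSZ, Z), add(SSZ, Z))))
  [6] S(S(add(add(Z, Z), mul(add(SSZ, Z), add(SSZ, Z)))))
  [7] S(S(add(Z, mul(add(SSZ, Z), add(SSZ, Z)))))
  [8] S(S(mul(add(SSZ, Z), add(SSZ, Z))))
  [9] S(S(mul(S(add(SZ, Z)), add(SSZ, Z))))
  [10] S(S(add(add(SSZ, Z), mul(add(SZ, Z), add(SSZ, Z)))))
  [11] S(S(add(S(add(SZ, Z)), mul(add(SZ, Z), add(SSZ, Z)))))
  [12] S(S(S(add(add(SZ, Z), mul(add(SZ, Z), add(SSZ, Z))))))
  [13] S(S(S(add(S(add(Z, Z)), mul(add(SZ, Z), add(SSZ, Z))))))
  [14] S(S(S(S(add(add(Z, Z), mul(add(SZ, Z), add(SSZ, Z)))))))
  [15] S(S(S(S(add(Z, mul(add(SZ, Z), add(SSZ, Z)))))))
  [16] S(S(S(S(mul(add(SZ, Z), add(SSZ, Z))))))
  [17] S(S(S(S(mul(S(add(Z, Z)), add(SSZ, Z))))))
  [18] S(S(S(S(add(add(SSZ, Z), mul(add(Z, Z), add(SSZ, Z)))))))
  [19] S(S(S(S(add(S(add(SZ, Z)), mul(add(Z, Z), add(SSZ, Z)))))))
  [20] S(S(S(S(S(add(add(SZ, Z), mul(add(Z, Z), add(SSZ, Z))))))))
  [21] S(S(S(S(S(add(S(add(Z, Z)), mul(add(Z, Z), add(SSZ, Z))))))))
  [22] S(S(S(S(S(S(add(add(Z, Z), mul(add(Z, Z), add(SSZ, Z)))))))))
  [23] S(S(S(S(S(S(add(Z, mul(add(Z, Z), add(SSZ, Z)))))))))
  [24] S(S(S(S(S(S(mul(add(Z, Z), add(SSZ, Z))))))))
  [25] S(S(S(S(S(S(mul(Z, add(SSZ, Z))))))))
  [26] S^6(Z)

Answer: SAME — A ⇓ S^6(Z), B ⇓ S^6(Z)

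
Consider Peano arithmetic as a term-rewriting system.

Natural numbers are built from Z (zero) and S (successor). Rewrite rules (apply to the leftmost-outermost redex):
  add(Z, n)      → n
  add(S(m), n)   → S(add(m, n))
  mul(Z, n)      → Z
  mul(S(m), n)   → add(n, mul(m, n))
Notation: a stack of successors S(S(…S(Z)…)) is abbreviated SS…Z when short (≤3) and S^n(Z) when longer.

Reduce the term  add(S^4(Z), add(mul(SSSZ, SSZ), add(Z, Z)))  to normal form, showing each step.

  start: add(S^4(Z), add(mul(SSSZ, SSZ), add(Z, Z)))
  →1  S(add(SSSZ, add(mul(SSSZ, SSZ), add(Z, Z))))
  →2  S(S(add(SSZ, add(mul(SSSZ, SSZ), add(Z, Z)))))
  →3  S(S(S(add(SZ, add(mul(SSSZ, SSZ), add(Z, Z))))))
  →4  S(S(S(S(add(Z, add(mul(SSSZ, SSZ), add(Z, Z)))))))
  →5  S(S(S(S(add(mul(SSSZ, SSZ), add(Z, Z))))))
  →6  S(S(S(S(add(add(SSZ, mul(SSZ, SSZ)), add(Z, Z))))))
  →7  S(S(S(S(add(S(add(SZ, mul(SSZ, SSZ))), add(Z, Z))))))
  →8  S(S(S(S(S(add(add(SZ, mul(SSZ, SSZ)), add(Z, Z)))))))
  →9  S(S(S(S(S(add(S(add(Z, mul(SSZ, SSZ))), add(Z, Z)))))))
  →10  S(S(S(S(S(S(add(add(Z, mul(SSZ, SSZ)), add(Z, Z))))))))
  →11  S(S(S(S(S(S(add(mul(SSZ, SSZ), add(Z, Z))))))))
  →12  S(S(S(S(S(S(add(add(SSZ, mul(SZ, SSZ)), add(Z, Z))))))))
  →13  S(S(S(S(S(S(add(S(add(SZ, mul(SZ, SSZ))), add(Z, Z))))))))
  →14  S(S(S(S(S(S(S(add(add(SZ, mul(SZ, SSZ)), add(Z, Z)))))))))
  →15  S(S(S(S(S(S(S(add(S(add(Z, mul(SZ, SSZ))), add(Z, Z)))))))))
  →16  S(S(S(S(S(S(S(S(add(add(Z, mul(SZ, SSZ)), add(Z, Z))))))))))
  →17  S(S(S(S(S(S(S(S(add(mul(SZ, SSZ), add(Z, Z))))))))))
  →18  S(S(S(S(S(S(S(S(add(add(SSZ, mul(Z, SSZ)), add(Z, Z))))))))))
  →19  S(S(S(S(S(S(S(S(add(S(add(SZ, mul(Z, SSZ))), add(Z, Z))))))))))
  →20  S(S(S(S(S(S(S(S(S(add(add(SZ, mul(Z, SSZ)), add(Z, Z)))))))))))
  →21  S(S(S(S(S(S(S(S(S(add(S(add(Z, mul(Z, SSZ))), add(Z, Z)))))))))))
  →22  S(S(S(S(S(S(S(S(S(S(add(add(Z, mul(Z, SSZ)), add(Z, Z))))))))))))
  →23  S(S(S(S(S(S(S(S(S(S(add(mul(Z, SSZ), add(Z, Z))))))))))))
  →24  S(S(S(S(S(S(S(S(S(S(add(Z, add(Z, Z))))))))))))
  →25  S(S(S(S(S(S(S(S(S(S(add(Z, Z)))))))))))
  →26  S^10(Z)

Answer: normal form = S^10(Z)  (in 26 steps)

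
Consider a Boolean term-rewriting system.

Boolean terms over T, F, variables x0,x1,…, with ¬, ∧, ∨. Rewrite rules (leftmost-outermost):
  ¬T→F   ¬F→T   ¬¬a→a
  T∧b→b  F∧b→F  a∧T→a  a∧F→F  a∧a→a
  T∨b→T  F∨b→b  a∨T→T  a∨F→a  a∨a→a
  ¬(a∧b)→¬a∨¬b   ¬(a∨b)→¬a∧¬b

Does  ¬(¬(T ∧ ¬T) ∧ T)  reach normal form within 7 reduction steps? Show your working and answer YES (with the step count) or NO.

  start: ¬(¬(T ∧ ¬T) ∧ T)
  →1  ¬¬(T ∧ ¬T) ∨ ¬T
  →2  (T ∧ ¬T) ∨ ¬T
  →3  ¬T ∨ ¬T
  →4  ¬T
  →5  F

Answer: YES — reaches normal form F in 5 ≤ 7 steps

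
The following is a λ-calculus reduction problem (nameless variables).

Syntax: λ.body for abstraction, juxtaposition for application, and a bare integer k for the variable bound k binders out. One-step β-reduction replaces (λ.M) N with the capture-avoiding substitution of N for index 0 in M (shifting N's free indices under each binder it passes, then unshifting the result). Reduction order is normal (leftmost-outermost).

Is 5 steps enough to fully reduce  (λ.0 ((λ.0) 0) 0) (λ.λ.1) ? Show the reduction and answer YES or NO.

  start: (λ.0 ((λ.0) 0) 0) (λ.λ.1)
  [1] (λ.λ.1) ((λ.0) (λ.λ.1)) (λ.λ.1)
  [2] (λ.(λ.0) (λ.λ.1)) (λ.λ.1)
  [3] (λ.0) (λ.λ.1)
  [4] λ.λ.1

Answer: YES — reaches normal form λ.λ.1 in 4 ≤ 5 steps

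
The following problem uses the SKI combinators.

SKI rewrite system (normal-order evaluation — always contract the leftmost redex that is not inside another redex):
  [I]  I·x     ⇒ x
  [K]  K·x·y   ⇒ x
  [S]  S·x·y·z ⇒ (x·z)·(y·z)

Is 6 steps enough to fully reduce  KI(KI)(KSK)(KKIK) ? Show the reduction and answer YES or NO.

Answer: YES — reaches normal form S(KK) in 4 ≤ 6 steps

Reduction:
  start: KI(KI)(KSK)(KKIK)
  [1] I(KSK)(KKIK)
  [2] KSK(KKIK)
  [3] S(KKIK)
  [4] S(KK)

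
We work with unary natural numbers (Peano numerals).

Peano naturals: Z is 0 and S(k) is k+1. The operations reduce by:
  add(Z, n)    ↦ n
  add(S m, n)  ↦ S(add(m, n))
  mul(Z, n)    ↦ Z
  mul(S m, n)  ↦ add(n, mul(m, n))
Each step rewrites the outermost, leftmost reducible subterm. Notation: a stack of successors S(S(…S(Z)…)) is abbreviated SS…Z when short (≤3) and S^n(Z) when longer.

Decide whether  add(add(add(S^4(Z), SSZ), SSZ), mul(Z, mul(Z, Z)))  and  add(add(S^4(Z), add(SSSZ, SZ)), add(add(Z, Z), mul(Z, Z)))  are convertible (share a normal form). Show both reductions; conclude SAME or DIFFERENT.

Answer: SAME — A ⇓ S^8(Z), B ⇓ S^8(Z)

Derivation:
Term A:
  start: add(add(add(S^4(Z), SSZ), SSZ), mul(Z, mul(Z, Z)))
  →1  add(add(S(add(SSSZ, SSZ)), SSZ), mul(Z, mul(Z, Z)))
  →2  add(S(add(add(SSSZ, SSZ), SSZ)), mul(Z, mul(Z, Z)))
  →3  S(add(add(add(SSSZ, SSZ), SSZ), mul(Z, mul(Z, Z))))
  →4  S(add(add(S(add(SSZ, SSZ)), SSZ), mul(Z, mul(Z, Z))))
  →5  S(add(S(add(add(SSZ, SSZ), SSZ)), mul(Z, mul(Z, Z))))
  →6  S(S(add(add(add(SSZ, SSZ), SSZ), mul(Z, mul(Z, Z)))))
  →7  S(S(add(add(S(add(SZ, SSZ)), SSZ), mul(Z, mul(Z, Z)))))
  →8  S(S(add(S(add(add(SZ, SSZ), SSZ)), mul(Z, mul(Z, Z)))))
  →9  S(S(S(add(add(add(SZ, SSZ), SSZ), mul(Z, mul(Z, Z))))))
  →10  S(S(S(add(add(S(add(Z, SSZ)), SSZ), mul(Z, mul(Z, Z))))))
  →11  S(S(S(add(S(add(add(Z, SSZ), SSZ)), mul(Z, mul(Z, Z))))))
  →12  S(S(S(S(add(add(add(Z, SSZ), SSZ), mul(Z, mul(Z, Z)))))))
  →13  S(S(S(S(add(add(SSZ, SSZ), mul(Z, mul(Z, Z)))))))
  →14  S(S(S(S(add(S(add(SZ, SSZ)), mul(Z, mul(Z, Z)))))))
  →15  S(S(S(S(S(add(add(SZ, SSZ), mul(Z, mul(Z, Z))))))))
  →16  S(S(S(S(S(add(S(add(Z, SSZ)), mul(Z, mul(Z, Z))))))))
  →17  S(S(S(S(S(S(add(add(Z, SSZ), mul(Z, mul(Z, Z)))))))))
  →18  S(S(S(S(S(S(add(SSZ, mul(Z, mul(Z, Z)))))))))
  →19  S(S(S(S(S(S(S(add(SZ, mul(Z, mul(Z, Z))))))))))
  →20  S(S(S(S(S(S(S(S(add(Z, mul(Z, mul(Z, Z)))))))))))
  →21  S(S(S(S(S(S(S(S(mul(Z, mul(Z, Z))))))))))
  →22  S^8(Z)

Term B:
  start: add(add(S^4(Z), add(SSSZ, SZ)), add(add(Z, Z), mul(Z, Z)))
  →1  add(S(add(SSSZ, add(SSSZ, SZ))), add(add(Z, Z), mul(Z, Z)))
  →2  S(add(add(SSSZ, add(SSSZ, SZ)), add(add(Z, Z), mul(Z, Z))))
  →3  S(add(S(add(SSZ, add(SSSZ, SZ))), add(add(Z, Z), mul(Z, Z))))
  →4  S(S(add(add(SSZ, add(SSSZ, SZ)), add(add(Z, Z), mul(Z, Z)))))
  →5  S(S(add(S(add(SZ, add(SSSZ, SZ))), add(add(Z, Z), mul(Z, Z)))))
  →6  S(S(S(add(add(SZ, add(SSSZ, SZ)), add(add(Z, Z), mul(Z, Z))))))
  →7  S(S(S(add(S(add(Z, add(SSSZ, SZ))), add(add(Z, Z), mul(Z, Z))))))
  →8  S(S(S(S(add(add(Z, add(SSSZ, SZ)), add(add(Z, Z), mul(Z, Z)))))))
  →9  S(S(S(S(add(add(SSSZ, SZ), add(add(Z, Z), mul(Z, Z)))))))
  →10  S(S(S(S(add(S(add(SSZ, SZ)), add(add(Z, Z), mul(Z, Z)))))))
  →11  S(S(S(S(S(add(add(SSZ, SZ), add(add(Z, Z), mul(Z, Z))))))))
  →12  S(S(S(S(S(add(S(add(SZ, SZ)), add(add(Z, Z), mul(Z, Z))))))))
  →13  S(S(S(S(S(S(add(add(SZ, SZ), add(add(Z, Z), mul(Z, Z)))))))))
  →14  S(S(S(S(S(S(add(S(add(Z, SZ)), add(add(Z, Z), mul(Z, Z)))))))))
  →15  S(S(S(S(S(S(S(add(add(Z, SZ), add(add(Z, Z), mul(Z, Z))))))))))
  →16  S(S(S(S(S(S(S(add(SZ, add(add(Z, Z), mul(Z, Z))))))))))
  →17  S(S(S(S(S(S(S(S(add(Z, add(add(Z, Z), mul(Z, Z)))))))))))
  →18  S(S(S(S(S(S(S(S(add(add(Z, Z), mul(Z, Z))))))))))
  →19  S(S(S(S(S(S(S(S(add(Z, mul(Z, Z))))))))))
  →20  S(S(S(S(S(S(S(S(mul(Z, Z)))))))))
  →21  S^8(Z)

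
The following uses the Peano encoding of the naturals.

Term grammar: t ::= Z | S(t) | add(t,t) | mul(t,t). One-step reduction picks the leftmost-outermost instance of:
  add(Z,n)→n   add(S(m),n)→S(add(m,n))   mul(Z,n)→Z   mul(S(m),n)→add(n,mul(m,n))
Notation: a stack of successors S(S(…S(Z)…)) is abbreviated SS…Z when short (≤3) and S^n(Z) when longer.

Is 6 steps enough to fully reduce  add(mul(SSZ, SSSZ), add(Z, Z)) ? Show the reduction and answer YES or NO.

  start: add(mul(SSZ, SSSZ), add(Z, Z))
  [1] add(add(SSSZ, mul(SZ, SSSZ)), add(Z, Z))
  [2] add(S(add(SSZ, mul(SZ, SSSZ))), add(Z, Z))
  [3] S(add(add(SSZ, mul(SZ, SSSZ)), add(Z, Z)))
  [4] S(add(S(add(SZ, mul(SZ, SSSZ))), add(Z, Z)))
  [5] S(S(add(add(SZ, mul(SZ, SSSZ)), add(Z, Z))))
  [6] S(S(add(S(add(Z, mul(SZ, SSSZ))), add(Z, Z))))

Answer: NO — after 6 steps the term is S(S(add(S(add(Z, mul(SZ, SSSZ))), add(Z, Z)))), not yet normal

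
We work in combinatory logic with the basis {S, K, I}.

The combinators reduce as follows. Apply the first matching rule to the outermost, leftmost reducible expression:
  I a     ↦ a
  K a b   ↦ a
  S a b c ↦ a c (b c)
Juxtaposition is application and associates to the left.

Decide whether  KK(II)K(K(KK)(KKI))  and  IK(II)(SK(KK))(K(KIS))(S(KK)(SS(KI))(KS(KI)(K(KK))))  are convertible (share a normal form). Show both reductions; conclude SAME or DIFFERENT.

Term A:
  start: KK(II)K(K(KK)(KKI))
  step 1: KK(K(KK)(KKI))
  step 2: K

Term B:
  start: IK(II)(SK(KK))(K(KIS))(S(KK)(SS(KI))(KS(KI)(K(KK))))
  step 1: K(II)(SK(KK))(K(KIS))(S(KK)(SS(KI))(KS(KI)(K(KK))))
  step 2: II(K(KIS))(S(KK)(SS(KI))(KS(KI)(K(KK))))
  step 3: I(K(KIS))(S(KK)(SS(KI))(KS(KI)(K(KK))))
  step 4: K(KIS)(S(KK)(SS(KI))(KS(KI)(K(KK))))
  step 5: KIS
  step 6: I

Answer: DIFFERENT — A ⇓ K, B ⇓ I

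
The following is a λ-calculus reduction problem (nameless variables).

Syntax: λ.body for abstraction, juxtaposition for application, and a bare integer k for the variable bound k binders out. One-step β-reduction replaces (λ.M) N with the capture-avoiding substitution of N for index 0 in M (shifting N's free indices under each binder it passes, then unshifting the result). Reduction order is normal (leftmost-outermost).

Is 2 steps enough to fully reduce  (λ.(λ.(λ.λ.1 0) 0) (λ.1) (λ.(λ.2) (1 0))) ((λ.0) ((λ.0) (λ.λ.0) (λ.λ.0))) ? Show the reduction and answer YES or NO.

  start: (λ.(λ.(λ.λ.1 0) 0) (λ.1) (λ.(λ.2) (1 0))) ((λ.0) ((λ.0) (λ.λ.0) (λ.λ.0)))
  →1  (λ.(λ.λ.1 0) 0) (λ.(λ.0) ((λ.0) (λ.λ.0) (λ.λ.0))) (λ.(λ.(λ.0) ((λ.0) (λ.λ.0) (λ.λ.0))) ((λ.0) ((λ.0) (λ.λ.0) (λ.λ.0)) 0))
  →2  (λ.λ.1 0) (λ.(λ.0) ((λ.0) (λ.λ.0) (λ.λ.0))) (λ.(λ.(λ.0) ((λ.0) (λ.λ.0) (λ.λ.0))) ((λ.0) ((λ.0) (λ.λ.0) (λ.λ.0)) 0))

Answer: NO — after 2 steps the term is (λ.λ.1 0) (λ.(λ.0) ((λ.0) (λ.λ.0) (λ.λ.0))) (λ.(λ.(λ.0) ((λ.0) (λ.λ.0) (λ.λ.0))) ((λ.0) ((λ.0) (λ.λ.0) (λ.λ.0)) 0)), not yet normal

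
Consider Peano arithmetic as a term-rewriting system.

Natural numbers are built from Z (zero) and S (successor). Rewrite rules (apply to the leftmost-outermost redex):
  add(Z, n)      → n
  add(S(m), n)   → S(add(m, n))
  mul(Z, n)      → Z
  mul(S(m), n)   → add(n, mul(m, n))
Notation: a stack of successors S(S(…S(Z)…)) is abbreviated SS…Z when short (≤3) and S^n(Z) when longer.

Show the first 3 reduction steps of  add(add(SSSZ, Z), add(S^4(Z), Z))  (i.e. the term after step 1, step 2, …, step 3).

Answer: after 3 steps: S(add(S(add(SZ, Z)), add(S^4(Z), Z)))

Reduction:
  start: add(add(SSSZ, Z), add(S^4(Z), Z))
  →1  add(S(add(SSZ, Z)), add(S^4(Z), Z))
  →2  S(add(add(SSZ, Z), add(S^4(Z), Z)))
  →3  S(add(S(add(SZ, Z)), add(S^4(Z), Z)))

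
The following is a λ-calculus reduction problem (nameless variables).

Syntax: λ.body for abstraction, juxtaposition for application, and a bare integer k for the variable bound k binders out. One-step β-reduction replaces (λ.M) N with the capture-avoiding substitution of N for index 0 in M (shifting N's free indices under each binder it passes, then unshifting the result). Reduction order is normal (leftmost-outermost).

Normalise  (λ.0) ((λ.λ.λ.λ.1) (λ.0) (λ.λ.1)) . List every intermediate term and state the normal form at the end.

Answer: normal form = λ.λ.1  (in 3 steps)

Working:
  start: (λ.0) ((λ.λ.λ.λ.1) (λ.0) (λ.λ.1))
  step 1: (λ.λ.λ.λ.1) (λ.0) (λ.λ.1)
  step 2: (λ.λ.λ.1) (λ.λ.1)
  step 3: λ.λ.1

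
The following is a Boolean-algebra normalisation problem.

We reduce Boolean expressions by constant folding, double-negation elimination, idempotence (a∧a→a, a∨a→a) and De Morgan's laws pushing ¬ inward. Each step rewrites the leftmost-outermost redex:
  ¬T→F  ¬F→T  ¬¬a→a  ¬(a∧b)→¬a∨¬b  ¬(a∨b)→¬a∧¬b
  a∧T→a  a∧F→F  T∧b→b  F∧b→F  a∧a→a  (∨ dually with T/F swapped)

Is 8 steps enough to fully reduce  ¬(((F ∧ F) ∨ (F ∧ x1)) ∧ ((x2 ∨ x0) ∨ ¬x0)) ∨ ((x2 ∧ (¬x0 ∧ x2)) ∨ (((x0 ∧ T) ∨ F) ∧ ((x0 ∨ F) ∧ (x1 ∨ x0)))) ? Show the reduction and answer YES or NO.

Answer: NO — after 8 steps the term is ((T ∨ ¬x1) ∨ ¬((x2 ∨ x0) ∨ ¬x0)) ∨ ((x2 ∧ (¬x0 ∧ x2)) ∨ (((x0 ∧ T) ∨ F) ∧ ((x0 ∨ F) ∧ (x1 ∨ x0)))), not yet normal

Working:
  start: ¬(((F ∧ F) ∨ (F ∧ x1)) ∧ ((x2 ∨ x0) ∨ ¬x0)) ∨ ((x2 ∧ (¬x0 ∧ x2)) ∨ (((x0 ∧ T) ∨ F) ∧ ((x0 ∨ F) ∧ (x1 ∨ x0))))
  step 1: (¬((F ∧ F) ∨ (F ∧ x1)) ∨ ¬((x2 ∨ x0) ∨ ¬x0)) ∨ ((x2 ∧ (¬x0 ∧ x2)) ∨ (((x0 ∧ T) ∨ F) ∧ ((x0 ∨ F) ∧ (x1 ∨ x0))))
  step 2: ((¬(F ∧ F) ∧ ¬(F ∧ x1)) ∨ ¬((x2 ∨ x0) ∨ ¬x0)) ∨ ((x2 ∧ (¬x0 ∧ x2)) ∨ (((x0 ∧ T) ∨ F) ∧ ((x0 ∨ F) ∧ (x1 ∨ x0))))
  step 3: (((¬F ∨ ¬F) ∧ ¬(F ∧ x1)) ∨ ¬((x2 ∨ x0) ∨ ¬x0)) ∨ ((x2 ∧ (¬x0 ∧ x2)) ∨ (((x0 ∧ T) ∨ F) ∧ ((x0 ∨ F) ∧ (x1 ∨ x0))))
  step 4: ((¬F ∧ ¬(F ∧ x1)) ∨ ¬((x2 ∨ x0) ∨ ¬x0)) ∨ ((x2 ∧ (¬x0 ∧ x2)) ∨ (((x0 ∧ T) ∨ F) ∧ ((x0 ∨ F) ∧ (x1 ∨ x0))))
  step 5: ((T ∧ ¬(F ∧ x1)) ∨ ¬((x2 ∨ x0) ∨ ¬x0)) ∨ ((x2 ∧ (¬x0 ∧ x2)) ∨ (((x0 ∧ T) ∨ F) ∧ ((x0 ∨ F) ∧ (x1 ∨ x0))))
  step 6: (¬(F ∧ x1) ∨ ¬((x2 ∨ x0) ∨ ¬x0)) ∨ ((x2 ∧ (¬x0 ∧ x2)) ∨ (((x0 ∧ T) ∨ F) ∧ ((x0 ∨ F) ∧ (x1 ∨ x0))))
  step 7: ((¬F ∨ ¬x1) ∨ ¬((x2 ∨ x0) ∨ ¬x0)) ∨ ((x2 ∧ (¬x0 ∧ x2)) ∨ (((x0 ∧ T) ∨ F) ∧ ((x0 ∨ F) ∧ (x1 ∨ x0))))
  step 8: ((T ∨ ¬x1) ∨ ¬((x2 ∨ x0) ∨ ¬x0)) ∨ ((x2 ∧ (¬x0 ∧ x2)) ∨ (((x0 ∧ T) ∨ F) ∧ ((x0 ∨ F) ∧ (x1 ∨ x0))))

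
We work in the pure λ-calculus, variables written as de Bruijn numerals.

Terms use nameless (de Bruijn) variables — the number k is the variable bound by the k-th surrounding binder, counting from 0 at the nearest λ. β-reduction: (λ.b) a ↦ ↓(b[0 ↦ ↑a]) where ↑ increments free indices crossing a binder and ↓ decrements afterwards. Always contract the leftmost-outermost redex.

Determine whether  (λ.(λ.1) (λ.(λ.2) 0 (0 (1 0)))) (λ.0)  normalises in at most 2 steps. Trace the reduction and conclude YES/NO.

  start: (λ.(λ.1) (λ.(λ.2) 0 (0 (1 0)))) (λ.0)
  step 1: (λ.λ.0) (λ.(λ.λ.0) 0 (0 ((λ.0) 0)))
  step 2: λ.0

Answer: YES — reaches normal form λ.0 in 2 ≤ 2 steps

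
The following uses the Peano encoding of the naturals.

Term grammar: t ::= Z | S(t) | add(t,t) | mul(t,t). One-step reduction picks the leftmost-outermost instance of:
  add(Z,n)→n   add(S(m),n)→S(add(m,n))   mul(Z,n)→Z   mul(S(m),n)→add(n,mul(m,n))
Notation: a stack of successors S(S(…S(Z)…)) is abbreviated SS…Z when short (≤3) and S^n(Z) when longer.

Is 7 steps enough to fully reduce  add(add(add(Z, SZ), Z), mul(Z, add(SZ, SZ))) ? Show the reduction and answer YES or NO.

Answer: YES — reaches normal form SZ in 6 ≤ 7 steps

Derivation:
  start: add(add(add(Z, SZ), Z), mul(Z, add(SZ, SZ)))
  →1  add(add(SZ, Z), mul(Z, add(SZ, SZ)))
  →2  add(S(add(Z, Z)), mul(Z, add(SZ, SZ)))
  →3  S(add(add(Z, Z), mul(Z, add(SZ, SZ))))
  →4  S(add(Z, mul(Z, add(SZ, SZ))))
  →5  S(mul(Z, add(SZ, SZ)))
  →6  SZ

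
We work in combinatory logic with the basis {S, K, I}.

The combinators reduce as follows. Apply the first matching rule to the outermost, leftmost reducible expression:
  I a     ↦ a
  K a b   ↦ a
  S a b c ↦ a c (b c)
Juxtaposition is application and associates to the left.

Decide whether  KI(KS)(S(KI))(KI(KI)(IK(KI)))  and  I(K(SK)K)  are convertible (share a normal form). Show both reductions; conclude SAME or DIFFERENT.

Answer: DIFFERENT — A ⇓ S(KI)(K(KI)), B ⇓ SK

Working:
Term A:
  start: KI(KS)(S(KI))(KI(KI)(IK(KI)))
  step 1: I(S(KI))(KI(KI)(IK(KI)))
  step 2: S(KI)(KI(KI)(IK(KI)))
  step 3: S(KI)(I(IK(KI)))
  step 4: S(KI)(IK(KI))
  step 5: S(KI)(K(KI))

Term B:
  start: I(K(SK)K)
  step 1: K(SK)K
  step 2: SK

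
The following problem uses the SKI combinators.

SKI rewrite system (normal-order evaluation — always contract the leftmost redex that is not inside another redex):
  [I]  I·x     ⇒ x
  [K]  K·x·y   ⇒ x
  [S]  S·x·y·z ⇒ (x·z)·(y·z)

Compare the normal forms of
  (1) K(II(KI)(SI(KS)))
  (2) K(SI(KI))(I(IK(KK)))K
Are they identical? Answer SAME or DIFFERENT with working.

Answer: SAME — A ⇓ KI, B ⇓ KI

Derivation:
Term A:
  start: K(II(KI)(SI(KS)))
  [1] K(I(KI)(SI(KS)))
  [2] K(KI(SI(KS)))
  [3] KI

Term B:
  start: K(SI(KI))(I(IK(KK)))K
  [1] SI(KI)K
  [2] IK(KIK)
  [3] K(KIK)
  [4] KI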